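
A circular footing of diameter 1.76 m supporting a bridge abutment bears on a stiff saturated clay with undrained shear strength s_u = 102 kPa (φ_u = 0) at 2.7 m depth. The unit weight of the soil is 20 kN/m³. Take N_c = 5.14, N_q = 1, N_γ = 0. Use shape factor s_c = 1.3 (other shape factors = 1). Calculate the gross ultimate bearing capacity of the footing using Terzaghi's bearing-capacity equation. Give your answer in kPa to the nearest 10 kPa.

q_ult ≈ 740 kPa

q = γ·D_f = 20 × 2.7 = 54 kPa.
c·N_c·s_c = 102 × 5.14 × 1.3 = 681.56 kPa
q·N_q = 54 × 1 = 54 kPa
q_ult = 681.56 + 54 = 735.56 kPa.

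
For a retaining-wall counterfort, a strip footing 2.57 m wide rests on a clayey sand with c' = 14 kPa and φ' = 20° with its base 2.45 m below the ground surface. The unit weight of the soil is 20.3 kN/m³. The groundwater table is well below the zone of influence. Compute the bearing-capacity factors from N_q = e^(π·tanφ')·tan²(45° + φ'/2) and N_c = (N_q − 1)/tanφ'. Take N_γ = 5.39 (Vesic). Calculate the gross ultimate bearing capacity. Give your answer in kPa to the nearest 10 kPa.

q_ult ≈ 670 kPa

tan20° = 0.364, so N_q = e^(π×0.364)·tan²(55°) = 3.138 × 2.04 = 6.4.
N_c = (6.4 − 1)/tan20° = 14.83.
q = γ·D_f = 20.3 × 2.45 = 49.735 kPa.
c·N_c = 14 × 14.835 = 207.69 kPa
q·N_q = 49.735 × 6.3994 = 318.27 kPa
0.5·γ·B·N_γ = 0.5 × 20.3 × 2.57 × 5.39 = 140.6 kPa
q_ult = 207.69 + 318.27 + 140.6 = 666.56 kPa.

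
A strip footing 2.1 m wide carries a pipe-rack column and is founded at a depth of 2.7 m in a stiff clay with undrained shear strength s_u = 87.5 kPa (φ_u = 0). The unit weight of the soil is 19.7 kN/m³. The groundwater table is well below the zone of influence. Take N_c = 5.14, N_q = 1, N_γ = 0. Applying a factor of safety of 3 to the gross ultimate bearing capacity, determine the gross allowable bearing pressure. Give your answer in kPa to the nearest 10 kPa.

Overburden at base level: q = 19.7 × 2.7 = 53.19 kPa.
Cohesion term c·N_c = 87.5 × 5.14 = 449.75 kPa; surcharge term q·N_q = 53.19 × 1 = 53.19 kPa.
q_ult = 449.75 + 53.19 = 502.94 kPa.
q_all = q_ult / FS = 502.94 / 3 = 167.65 kPa.

q_all ≈ 170 kPa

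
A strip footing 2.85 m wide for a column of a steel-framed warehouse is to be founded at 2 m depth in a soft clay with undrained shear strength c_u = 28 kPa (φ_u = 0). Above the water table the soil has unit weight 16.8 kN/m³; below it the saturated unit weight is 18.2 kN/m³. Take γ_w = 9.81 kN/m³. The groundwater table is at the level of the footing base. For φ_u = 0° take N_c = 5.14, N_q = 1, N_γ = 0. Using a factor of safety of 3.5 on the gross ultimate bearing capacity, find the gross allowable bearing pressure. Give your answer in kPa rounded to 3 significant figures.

q_all ≈ 50.7 kPa

Effective surcharge at the founding depth q = γ·D_f = 16.8 × 2 = 33.6 kPa.
q_ult = c·N_c + q·N_q
     = 28 × 5.14 + 33.6 × 1
     = 143.92 + 33.6 = 177.52 kPa.
q_all = 177.52 / 3.5 = 50.72 kPa.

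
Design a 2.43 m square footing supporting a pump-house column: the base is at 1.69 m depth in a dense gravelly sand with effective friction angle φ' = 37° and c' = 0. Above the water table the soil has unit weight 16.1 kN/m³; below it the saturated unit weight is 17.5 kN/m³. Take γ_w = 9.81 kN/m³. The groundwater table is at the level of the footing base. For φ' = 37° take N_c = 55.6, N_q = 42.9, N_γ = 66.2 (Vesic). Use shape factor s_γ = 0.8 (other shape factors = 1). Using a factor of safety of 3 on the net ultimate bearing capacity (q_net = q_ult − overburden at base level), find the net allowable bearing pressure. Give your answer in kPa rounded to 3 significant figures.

q_all(net) ≈ 545 kPa

q = γ·D_f = 16.1 × 1.69 = 27.209 kPa.
For the ½γBN_γ term take γ' = 17.5 − 9.81 = 7.69 kN/m³ (soil below base is submerged).
q·N_q = 27.209 × 42.9 = 1167.3 kPa
0.5·γ·B·N_γ·s_γ = 0.5 × 7.69 × 2.43 × 66.2 × 0.8 = 494.82 kPa
q_ult = 1167.3 + 494.82 = 1662.1 kPa.
q_net = 1662.1 − 27.209 = 1634.9 kPa.
q_all(net) = 1634.9 / 3 = 544.96 kPa.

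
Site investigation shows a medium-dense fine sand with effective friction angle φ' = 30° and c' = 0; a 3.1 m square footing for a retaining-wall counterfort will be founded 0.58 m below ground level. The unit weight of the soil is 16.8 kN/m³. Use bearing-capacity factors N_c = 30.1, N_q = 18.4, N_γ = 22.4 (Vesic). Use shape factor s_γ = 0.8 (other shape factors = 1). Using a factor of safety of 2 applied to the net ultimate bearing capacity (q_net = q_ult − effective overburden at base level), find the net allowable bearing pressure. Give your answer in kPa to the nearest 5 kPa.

q = γ·D_f = 16.8 × 0.58 = 9.744 kPa.
q·N_q = 9.744 × 18.4 = 179.29 kPa
0.5·γ·B·N_γ·s_γ = 0.5 × 16.8 × 3.1 × 22.4 × 0.8 = 466.64 kPa
q_ult = 179.29 + 466.64 = 645.93 kPa.
Net ultimate: q_net = 645.93 − 9.744 = 636.18 kPa.
q_all(net) = 636.18 / 2 = 318.09 kPa.

q_all(net) ≈ 320 kPa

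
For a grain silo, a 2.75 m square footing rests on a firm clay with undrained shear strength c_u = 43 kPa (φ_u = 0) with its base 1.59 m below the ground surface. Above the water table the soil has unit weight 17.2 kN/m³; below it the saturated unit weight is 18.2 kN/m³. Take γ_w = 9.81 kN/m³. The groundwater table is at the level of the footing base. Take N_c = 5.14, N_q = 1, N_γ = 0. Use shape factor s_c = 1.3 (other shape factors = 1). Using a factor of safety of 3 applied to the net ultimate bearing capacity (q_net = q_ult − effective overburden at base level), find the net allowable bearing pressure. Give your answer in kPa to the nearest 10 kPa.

Effective surcharge at the founding depth q = γ·D_f = 17.2 × 1.59 = 27.348 kPa.
q_ult = c·N_c·s_c + q·N_q
     = 43 × 5.14 × 1.3 + 27.348 × 1
     = 287.33 + 27.348 = 314.67 kPa.
Net ultimate: q_net = 314.67 − 27.348 = 287.33 kPa.
q_all(net) = 287.33 / 3 = 95.775 kPa.

q_all(net) ≈ 100 kPa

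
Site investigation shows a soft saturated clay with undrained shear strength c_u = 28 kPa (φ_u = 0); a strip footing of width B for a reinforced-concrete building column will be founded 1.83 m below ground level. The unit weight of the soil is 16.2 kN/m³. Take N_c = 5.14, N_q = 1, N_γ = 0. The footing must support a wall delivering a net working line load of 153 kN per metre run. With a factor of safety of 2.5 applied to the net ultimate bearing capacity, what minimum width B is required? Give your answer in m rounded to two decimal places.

B = 2.66 m

Overburden at base level: q = 16.2 × 1.83 = 29.646 kPa.
Cohesion term c·N_c = 28 × 5.14 = 143.92 kPa; surcharge term q·N_q = 29.646 × 1 = 29.646 kPa.
q_ult = 143.92 + 29.646 = 173.57 kPa.
For φ = 0 the ½γBN_γ term vanishes, so q_ult is independent of B. q_net = 173.57 − 29.646 = 143.92 kPa; q_all(net) = 143.92/2.5 = 57.568 kPa.
Required width B = w / q_all(net) = 153 / 57.568 = 2.658 m.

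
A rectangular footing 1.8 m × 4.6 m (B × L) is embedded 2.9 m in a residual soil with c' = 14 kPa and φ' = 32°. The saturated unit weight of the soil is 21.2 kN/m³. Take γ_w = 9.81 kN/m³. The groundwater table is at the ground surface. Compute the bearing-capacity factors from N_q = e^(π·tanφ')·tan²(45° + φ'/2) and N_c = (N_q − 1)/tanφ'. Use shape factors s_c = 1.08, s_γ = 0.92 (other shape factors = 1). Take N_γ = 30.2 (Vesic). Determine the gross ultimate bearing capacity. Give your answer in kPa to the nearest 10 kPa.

q_ult ≈ 1590 kPa

tan32° = 0.6249, so N_q = e^(π×0.6249)·tan²(61°) = 7.121 × 3.255 = 23.18.
N_c = (23.18 − 1)/tan32° = 35.49.
With the water table at the surface the whole profile is submerged: γ' = 21.2 − 9.81 = 11.39 kN/m³, so q = γ'·D_f = 33.031 kPa; the same γ' applies in the ½γBN_γ term.
q_ult = c·N_c·s_c + q·N_q + 0.5·γ·B·N_γ·s_γ
     = 14 × 35.49 × 1.08 + 33.031 × 23.177 + 0.5 × 11.39 × 1.8 × 30.2 × 0.92
     = 536.61 + 765.55 + 284.81 = 1587 kPa.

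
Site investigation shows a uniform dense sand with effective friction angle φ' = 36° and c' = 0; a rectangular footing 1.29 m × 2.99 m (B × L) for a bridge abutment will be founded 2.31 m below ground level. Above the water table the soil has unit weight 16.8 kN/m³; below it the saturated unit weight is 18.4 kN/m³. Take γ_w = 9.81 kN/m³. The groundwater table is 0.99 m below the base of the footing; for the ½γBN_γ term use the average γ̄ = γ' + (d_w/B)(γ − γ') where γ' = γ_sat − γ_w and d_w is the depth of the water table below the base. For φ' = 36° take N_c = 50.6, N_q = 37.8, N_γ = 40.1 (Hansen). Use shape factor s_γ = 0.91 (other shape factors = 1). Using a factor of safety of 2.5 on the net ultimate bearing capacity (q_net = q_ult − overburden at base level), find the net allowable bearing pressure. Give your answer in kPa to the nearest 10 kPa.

q_all(net) ≈ 710 kPa

q = γ·D_f = 16.8 × 2.31 = 38.808 kPa.
γ' = 8.59 kN/m³; averaging over the depth B below the base, γ̄ = γ' + (d_w/B)(γ − γ') = 14.891 kN/m³.
q·N_q = 38.808 × 37.8 = 1466.9 kPa
0.5·γ·B·N_γ·s_γ = 0.5 × 14.891 × 1.29 × 40.1 × 0.91 = 350.48 kPa
q_ult = 1466.9 + 350.48 = 1817.4 kPa.
q_net = 1817.4 − 38.808 = 1778.6 kPa.
q_all(net) = 1778.6 / 2.5 = 711.44 kPa.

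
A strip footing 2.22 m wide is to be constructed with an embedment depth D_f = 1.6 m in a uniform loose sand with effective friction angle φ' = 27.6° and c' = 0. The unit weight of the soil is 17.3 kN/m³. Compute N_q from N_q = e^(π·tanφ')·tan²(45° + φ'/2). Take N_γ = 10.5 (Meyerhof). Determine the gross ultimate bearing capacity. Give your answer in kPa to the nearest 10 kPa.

tan27.6° = 0.5228, so N_q = e^(π×0.5228)·tan²(58.8°) = 5.167 × 2.726 = 14.09.
q = γ·D_f = 17.3 × 1.6 = 27.68 kPa.
q·N_q = 27.68 × 14.089 = 389.98 kPa
0.5·γ·B·N_γ = 0.5 × 17.3 × 2.22 × 10.5 = 201.63 kPa
q_ult = 389.98 + 201.63 = 591.61 kPa.

q_ult ≈ 590 kPa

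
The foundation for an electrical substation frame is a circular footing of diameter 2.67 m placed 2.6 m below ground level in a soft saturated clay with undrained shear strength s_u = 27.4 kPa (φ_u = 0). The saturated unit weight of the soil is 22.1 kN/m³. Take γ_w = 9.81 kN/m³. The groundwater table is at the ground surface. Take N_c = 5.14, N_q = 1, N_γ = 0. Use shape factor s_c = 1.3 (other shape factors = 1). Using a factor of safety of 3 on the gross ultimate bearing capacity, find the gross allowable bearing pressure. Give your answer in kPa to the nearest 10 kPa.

γ' = 22.1 − 9.81 = 12.29 kN/m³ (submerged throughout). q = 12.29 × 2.6 = 31.954 kPa.
c·N_c·s_c = 27.4 × 5.14 × 1.3 = 183.09 kPa
q·N_q = 31.954 × 1 = 31.954 kPa
q_ult = 183.09 + 31.954 = 215.04 kPa.
q_all = 215.04 / 3 = 71.68 kPa.

q_all ≈ 70 kPa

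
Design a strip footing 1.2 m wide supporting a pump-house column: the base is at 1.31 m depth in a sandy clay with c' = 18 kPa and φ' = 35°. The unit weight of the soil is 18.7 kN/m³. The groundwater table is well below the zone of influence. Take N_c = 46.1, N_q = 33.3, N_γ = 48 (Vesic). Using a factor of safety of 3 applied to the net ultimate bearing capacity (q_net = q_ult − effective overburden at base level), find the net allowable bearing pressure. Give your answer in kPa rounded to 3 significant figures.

q_all(net) ≈ 720 kPa

Overburden at base level: q = 18.7 × 1.31 = 24.497 kPa.
Cohesion term c·N_c = 18 × 46.1 = 829.8 kPa; surcharge term q·N_q = 24.497 × 33.3 = 815.75 kPa; self-weight term 0.5·γ·B·N_γ = 0.5 × 18.7 × 1.2 × 48 = 538.56 kPa.
q_ult = 829.8 + 815.75 + 538.56 = 2184.1 kPa.
Net ultimate: q_net = 2184.1 − 24.497 = 2159.6 kPa.
q_all(net) = 2159.6 / 3 = 719.87 kPa.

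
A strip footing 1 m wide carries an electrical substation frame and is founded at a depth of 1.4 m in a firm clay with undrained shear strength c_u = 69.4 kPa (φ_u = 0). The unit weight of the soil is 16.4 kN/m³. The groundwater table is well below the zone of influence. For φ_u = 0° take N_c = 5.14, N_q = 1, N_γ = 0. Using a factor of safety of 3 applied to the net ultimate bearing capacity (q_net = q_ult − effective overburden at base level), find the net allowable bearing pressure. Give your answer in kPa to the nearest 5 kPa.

q_all(net) ≈ 120 kPa

Overburden at base level: q = 16.4 × 1.4 = 22.96 kPa.
Cohesion term c·N_c = 69.4 × 5.14 = 356.72 kPa; surcharge term q·N_q = 22.96 × 1 = 22.96 kPa.
q_ult = 356.72 + 22.96 = 379.68 kPa.
Net ultimate: q_net = 379.68 − 22.96 = 356.72 kPa.
q_all(net) = 356.72 / 3 = 118.91 kPa.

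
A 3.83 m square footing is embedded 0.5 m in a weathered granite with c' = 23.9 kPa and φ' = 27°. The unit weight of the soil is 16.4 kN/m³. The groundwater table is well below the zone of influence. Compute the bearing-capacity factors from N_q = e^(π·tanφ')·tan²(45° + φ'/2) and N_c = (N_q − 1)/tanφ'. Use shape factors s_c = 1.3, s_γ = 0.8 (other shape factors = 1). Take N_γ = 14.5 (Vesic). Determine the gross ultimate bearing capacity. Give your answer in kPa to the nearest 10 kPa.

q_ult ≈ 1220 kPa

tan27° = 0.5095, so N_q = e^(π×0.5095)·tan²(58.5°) = 4.957 × 2.663 = 13.2.
N_c = (13.2 − 1)/tan27° = 23.94.
Overburden at base level: q = 16.4 × 0.5 = 8.2 kPa.
Cohesion term c·N_c·s_c = 23.9 × 23.942 × 1.3 = 743.88 kPa; surcharge term q·N_q = 8.2 × 13.199 = 108.23 kPa; self-weight term 0.5·γ·B·N_γ·s_γ = 0.5 × 16.4 × 3.83 × 14.5 × 0.8 = 364.31 kPa.
q_ult = 743.88 + 108.23 + 364.31 = 1216.4 kPa.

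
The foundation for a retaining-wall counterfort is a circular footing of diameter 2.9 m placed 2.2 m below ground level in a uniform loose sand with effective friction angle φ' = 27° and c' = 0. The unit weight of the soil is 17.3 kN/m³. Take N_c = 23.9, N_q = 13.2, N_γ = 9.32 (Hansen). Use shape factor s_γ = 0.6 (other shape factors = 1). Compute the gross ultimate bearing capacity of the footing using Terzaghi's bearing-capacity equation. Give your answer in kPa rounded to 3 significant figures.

q_ult ≈ 643 kPa

q = γ·D_f = 17.3 × 2.2 = 38.06 kPa.
q·N_q = 38.06 × 13.2 = 502.39 kPa
0.5·γ·B·N_γ·s_γ = 0.5 × 17.3 × 2.9 × 9.32 × 0.6 = 140.28 kPa
q_ult = 502.39 + 140.28 = 642.67 kPa.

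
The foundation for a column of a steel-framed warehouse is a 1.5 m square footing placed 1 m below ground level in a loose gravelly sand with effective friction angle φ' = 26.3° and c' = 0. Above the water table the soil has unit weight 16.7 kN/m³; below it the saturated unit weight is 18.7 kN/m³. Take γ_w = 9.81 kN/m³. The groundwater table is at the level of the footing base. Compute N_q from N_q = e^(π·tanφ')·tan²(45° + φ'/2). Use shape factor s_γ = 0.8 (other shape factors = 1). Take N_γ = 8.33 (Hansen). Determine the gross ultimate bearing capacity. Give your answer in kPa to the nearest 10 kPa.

q_ult ≈ 250 kPa

tan26.3° = 0.4942, so N_q = e^(π×0.4942)·tan²(58.15°) = 4.724 × 2.591 = 12.24.
Overburden at base level: q = 16.7 × 1 = 16.7 kPa.
Below the base the soil is submerged, so the ½γBN_γ term uses γ' = 18.7 − 9.81 = 8.89 kN/m³.
Surcharge term q·N_q = 16.7 × 12.241 = 204.42 kPa; self-weight term 0.5·γ·B·N_γ·s_γ = 0.5 × 8.89 × 1.5 × 8.33 × 0.8 = 44.432 kPa.
q_ult = 204.42 + 44.432 = 248.85 kPa.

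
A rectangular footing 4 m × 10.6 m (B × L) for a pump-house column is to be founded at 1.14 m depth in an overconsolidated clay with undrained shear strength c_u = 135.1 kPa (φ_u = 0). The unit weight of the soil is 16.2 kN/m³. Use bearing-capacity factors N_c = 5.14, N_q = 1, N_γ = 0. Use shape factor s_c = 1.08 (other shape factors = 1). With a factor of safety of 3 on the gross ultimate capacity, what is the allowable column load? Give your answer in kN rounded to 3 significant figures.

Overburden at base level: q = 16.2 × 1.14 = 18.468 kPa.
Cohesion term c·N_c·s_c = 135.1 × 5.14 × 1.08 = 749.97 kPa; surcharge term q·N_q = 18.468 × 1 = 18.468 kPa.
q_ult = 749.97 + 18.468 = 768.44 kPa.
Gross allowable pressure q_all = 768.44 / 3 = 256.15 kPa.
Footing area = 42.4 m², so allowable column load = 256.15 × 42.4 = 10861 kN.

P_all ≈ 10900 kN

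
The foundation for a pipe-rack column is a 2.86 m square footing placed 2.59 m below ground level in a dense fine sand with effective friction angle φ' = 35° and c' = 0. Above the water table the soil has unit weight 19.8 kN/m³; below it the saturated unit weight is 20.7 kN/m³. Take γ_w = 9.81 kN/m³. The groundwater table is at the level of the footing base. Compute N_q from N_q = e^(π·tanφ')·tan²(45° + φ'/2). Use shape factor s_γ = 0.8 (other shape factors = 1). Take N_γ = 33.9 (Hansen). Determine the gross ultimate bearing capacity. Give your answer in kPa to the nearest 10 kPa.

q_ult ≈ 2130 kPa

tan35° = 0.7002, so N_q = e^(π×0.7002)·tan²(62.5°) = 9.023 × 3.69 = 33.3.
Effective surcharge at the founding depth q = γ·D_f = 19.8 × 2.59 = 51.282 kPa.
The water table coincides with the base, so in the self-weight term γ → γ' = 10.89 kN/m³.
q_ult = q·N_q + 0.5·γ·B·N_γ·s_γ
     = 51.282 × 33.296 + 0.5 × 10.89 × 2.86 × 33.9 × 0.8
     = 1707.5 + 422.33 = 2129.8 kPa.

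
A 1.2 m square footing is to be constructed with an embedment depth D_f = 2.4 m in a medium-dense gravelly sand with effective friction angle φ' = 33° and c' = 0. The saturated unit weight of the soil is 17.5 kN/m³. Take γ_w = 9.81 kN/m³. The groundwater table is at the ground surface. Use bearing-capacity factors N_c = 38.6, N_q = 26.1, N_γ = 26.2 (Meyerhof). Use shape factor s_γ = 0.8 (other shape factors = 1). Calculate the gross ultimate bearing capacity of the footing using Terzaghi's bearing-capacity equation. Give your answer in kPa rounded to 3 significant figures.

γ' = 17.5 − 9.81 = 7.69 kN/m³ (submerged throughout). q = 7.69 × 2.4 = 18.456 kPa; the same γ' applies in the ½γBN_γ term.
q·N_q = 18.456 × 26.1 = 481.7 kPa
0.5·γ·B·N_γ·s_γ = 0.5 × 7.69 × 1.2 × 26.2 × 0.8 = 96.709 kPa
q_ult = 481.7 + 96.709 = 578.41 kPa.

q_ult ≈ 578 kPa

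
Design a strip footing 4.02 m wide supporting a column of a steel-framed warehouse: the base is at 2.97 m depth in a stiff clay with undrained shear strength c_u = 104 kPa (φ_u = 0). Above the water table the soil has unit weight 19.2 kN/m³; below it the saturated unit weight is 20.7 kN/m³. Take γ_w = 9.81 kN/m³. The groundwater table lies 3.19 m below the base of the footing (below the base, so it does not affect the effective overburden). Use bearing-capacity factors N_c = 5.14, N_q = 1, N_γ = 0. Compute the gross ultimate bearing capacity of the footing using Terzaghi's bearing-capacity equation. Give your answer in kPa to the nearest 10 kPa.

q_ult ≈ 590 kPa

Overburden at base level: q = 19.2 × 2.97 = 57.024 kPa.
Cohesion term c·N_c = 104 × 5.14 = 534.56 kPa; surcharge term q·N_q = 57.024 × 1 = 57.024 kPa.
q_ult = 534.56 + 57.024 = 591.58 kPa.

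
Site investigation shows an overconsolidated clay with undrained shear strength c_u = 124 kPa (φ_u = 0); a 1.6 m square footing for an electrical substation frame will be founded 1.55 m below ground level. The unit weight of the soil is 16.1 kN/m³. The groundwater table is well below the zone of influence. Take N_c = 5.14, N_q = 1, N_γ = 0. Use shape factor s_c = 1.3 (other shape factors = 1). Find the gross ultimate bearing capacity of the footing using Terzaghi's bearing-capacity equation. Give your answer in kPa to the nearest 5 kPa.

Overburden at base level: q = 16.1 × 1.55 = 24.955 kPa.
Cohesion term c·N_c·s_c = 124 × 5.14 × 1.3 = 828.57 kPa; surcharge term q·N_q = 24.955 × 1 = 24.955 kPa.
q_ult = 828.57 + 24.955 = 853.52 kPa.

q_ult ≈ 855 kPa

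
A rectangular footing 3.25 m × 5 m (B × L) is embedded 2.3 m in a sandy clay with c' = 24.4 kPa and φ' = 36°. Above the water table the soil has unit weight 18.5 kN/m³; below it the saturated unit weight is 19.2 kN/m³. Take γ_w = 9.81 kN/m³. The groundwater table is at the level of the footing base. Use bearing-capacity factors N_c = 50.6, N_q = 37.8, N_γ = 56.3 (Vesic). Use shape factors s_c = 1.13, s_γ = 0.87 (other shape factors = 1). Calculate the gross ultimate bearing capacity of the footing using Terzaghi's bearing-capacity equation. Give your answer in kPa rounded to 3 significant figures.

q_ult ≈ 3750 kPa

q = γ·D_f = 18.5 × 2.3 = 42.55 kPa.
For the ½γBN_γ term take γ' = 19.2 − 9.81 = 9.39 kN/m³ (soil below base is submerged).
c·N_c·s_c = 24.4 × 50.6 × 1.13 = 1395.1 kPa
q·N_q = 42.55 × 37.8 = 1608.4 kPa
0.5·γ·B·N_γ·s_γ = 0.5 × 9.39 × 3.25 × 56.3 × 0.87 = 747.39 kPa
q_ult = 1395.1 + 1608.4 + 747.39 = 3750.9 kPa.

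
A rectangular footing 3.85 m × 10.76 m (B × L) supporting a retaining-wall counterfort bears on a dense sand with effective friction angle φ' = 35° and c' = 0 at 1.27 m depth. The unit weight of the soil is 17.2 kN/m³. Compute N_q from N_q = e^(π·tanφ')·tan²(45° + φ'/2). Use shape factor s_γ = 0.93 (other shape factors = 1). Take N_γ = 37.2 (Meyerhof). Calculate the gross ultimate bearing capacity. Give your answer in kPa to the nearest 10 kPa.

q_ult ≈ 1870 kPa

tan35° = 0.7002, so N_q = e^(π×0.7002)·tan²(62.5°) = 9.023 × 3.69 = 33.3.
Effective surcharge at the founding depth q = γ·D_f = 17.2 × 1.27 = 21.844 kPa.
q_ult = q·N_q + 0.5·γ·B·N_γ·s_γ
     = 21.844 × 33.296 + 0.5 × 17.2 × 3.85 × 37.2 × 0.93
     = 727.32 + 1145.5 = 1872.8 kPa.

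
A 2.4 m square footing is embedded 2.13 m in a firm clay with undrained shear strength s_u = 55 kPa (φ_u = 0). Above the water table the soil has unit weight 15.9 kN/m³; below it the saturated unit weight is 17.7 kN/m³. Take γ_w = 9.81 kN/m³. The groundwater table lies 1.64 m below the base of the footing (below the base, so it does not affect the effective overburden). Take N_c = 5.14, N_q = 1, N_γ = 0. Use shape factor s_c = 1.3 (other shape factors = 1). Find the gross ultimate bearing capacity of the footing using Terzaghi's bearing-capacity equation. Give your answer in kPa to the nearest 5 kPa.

q_ult ≈ 400 kPa

Effective surcharge at the founding depth q = γ·D_f = 15.9 × 2.13 = 33.867 kPa.
q_ult = c·N_c·s_c + q·N_q
     = 55 × 5.14 × 1.3 + 33.867 × 1
     = 367.51 + 33.867 = 401.38 kPa.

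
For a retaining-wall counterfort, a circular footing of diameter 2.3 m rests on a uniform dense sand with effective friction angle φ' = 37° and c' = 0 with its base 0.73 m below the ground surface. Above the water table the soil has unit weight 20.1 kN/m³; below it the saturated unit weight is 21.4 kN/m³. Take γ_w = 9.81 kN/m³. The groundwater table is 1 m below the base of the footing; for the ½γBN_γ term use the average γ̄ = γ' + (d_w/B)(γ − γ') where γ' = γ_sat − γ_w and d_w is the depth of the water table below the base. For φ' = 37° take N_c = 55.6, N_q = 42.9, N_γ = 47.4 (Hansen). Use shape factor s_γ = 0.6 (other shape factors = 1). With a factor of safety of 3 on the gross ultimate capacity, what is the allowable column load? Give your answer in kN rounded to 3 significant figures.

Effective surcharge at the founding depth q = γ·D_f = 20.1 × 0.73 = 14.673 kPa.
With d_w = 1 m < B, γ̄ = 11.59 + (1/2.3) × (20.1 − 11.59) = 15.29 kN/m³.
q_ult = q·N_q + 0.5·γ·B·N_γ·s_γ
     = 14.673 × 42.9 + 0.5 × 15.29 × 2.3 × 47.4 × 0.6
     = 629.47 + 500.07 = 1129.5 kPa.
Gross allowable pressure q_all = 1129.5 / 3 = 376.52 kPa.
Footing area = 4.1548 m², so allowable column load = 376.52 × 4.1548 = 1564.3 kN.

P_all ≈ 1560 kN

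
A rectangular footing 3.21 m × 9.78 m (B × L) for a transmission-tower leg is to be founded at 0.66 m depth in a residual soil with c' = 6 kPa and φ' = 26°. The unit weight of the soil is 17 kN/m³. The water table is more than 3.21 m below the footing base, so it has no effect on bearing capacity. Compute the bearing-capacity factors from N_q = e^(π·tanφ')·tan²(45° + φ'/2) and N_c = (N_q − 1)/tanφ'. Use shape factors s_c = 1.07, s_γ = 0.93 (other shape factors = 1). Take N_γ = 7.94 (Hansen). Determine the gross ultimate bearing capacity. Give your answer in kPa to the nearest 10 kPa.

tan26° = 0.4877, so N_q = e^(π×0.4877)·tan²(58°) = 4.629 × 2.561 = 11.85.
N_c = (11.85 − 1)/tan26° = 22.25.
Effective surcharge at the founding depth q = γ·D_f = 17 × 0.66 = 11.22 kPa.
q_ult = c·N_c·s_c + q·N_q + 0.5·γ·B·N_γ·s_γ
     = 6 × 22.254 × 1.07 + 11.22 × 11.854 + 0.5 × 17 × 3.21 × 7.94 × 0.93
     = 142.87 + 133 + 201.48 = 477.36 kPa.

q_ult ≈ 480 kPa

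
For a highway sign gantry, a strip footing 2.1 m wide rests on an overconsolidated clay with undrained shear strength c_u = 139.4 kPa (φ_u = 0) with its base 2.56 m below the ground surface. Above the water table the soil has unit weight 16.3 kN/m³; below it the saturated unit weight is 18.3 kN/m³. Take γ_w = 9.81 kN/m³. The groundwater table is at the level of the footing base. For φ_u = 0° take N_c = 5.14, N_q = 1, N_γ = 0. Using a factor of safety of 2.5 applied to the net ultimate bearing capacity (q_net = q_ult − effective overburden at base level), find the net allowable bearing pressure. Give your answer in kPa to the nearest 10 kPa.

Overburden at base level: q = 16.3 × 2.56 = 41.728 kPa.
Cohesion term c·N_c = 139.4 × 5.14 = 716.52 kPa; surcharge term q·N_q = 41.728 × 1 = 41.728 kPa.
q_ult = 716.52 + 41.728 = 758.24 kPa.
Net ultimate: q_net = 758.24 − 41.728 = 716.52 kPa.
q_all(net) = 716.52 / 2.5 = 286.61 kPa.

q_all(net) ≈ 290 kPa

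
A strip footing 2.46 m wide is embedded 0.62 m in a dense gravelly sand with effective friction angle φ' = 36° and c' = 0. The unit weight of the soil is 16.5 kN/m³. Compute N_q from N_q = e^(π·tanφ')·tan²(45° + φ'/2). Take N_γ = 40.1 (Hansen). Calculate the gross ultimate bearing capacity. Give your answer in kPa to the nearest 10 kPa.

q_ult ≈ 1200 kPa

tan36° = 0.7265, so N_q = e^(π×0.7265)·tan²(63°) = 9.801 × 3.852 = 37.75.
q = γ·D_f = 16.5 × 0.62 = 10.23 kPa.
q·N_q = 10.23 × 37.752 = 386.21 kPa
0.5·γ·B·N_γ = 0.5 × 16.5 × 2.46 × 40.1 = 813.83 kPa
q_ult = 386.21 + 813.83 = 1200 kPa.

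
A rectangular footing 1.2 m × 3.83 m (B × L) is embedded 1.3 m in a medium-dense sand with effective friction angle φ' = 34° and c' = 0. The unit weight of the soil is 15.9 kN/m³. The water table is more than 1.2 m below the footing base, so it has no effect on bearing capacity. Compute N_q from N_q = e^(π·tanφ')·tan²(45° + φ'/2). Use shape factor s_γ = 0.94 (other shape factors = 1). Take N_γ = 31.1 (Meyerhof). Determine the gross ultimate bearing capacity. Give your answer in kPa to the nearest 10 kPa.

q_ult ≈ 890 kPa

tan34° = 0.6745, so N_q = e^(π×0.6745)·tan²(62°) = 8.323 × 3.537 = 29.44.
q = γ·D_f = 15.9 × 1.3 = 20.67 kPa.
q·N_q = 20.67 × 29.44 = 608.52 kPa
0.5·γ·B·N_γ·s_γ = 0.5 × 15.9 × 1.2 × 31.1 × 0.94 = 278.89 kPa
q_ult = 608.52 + 278.89 = 887.41 kPa.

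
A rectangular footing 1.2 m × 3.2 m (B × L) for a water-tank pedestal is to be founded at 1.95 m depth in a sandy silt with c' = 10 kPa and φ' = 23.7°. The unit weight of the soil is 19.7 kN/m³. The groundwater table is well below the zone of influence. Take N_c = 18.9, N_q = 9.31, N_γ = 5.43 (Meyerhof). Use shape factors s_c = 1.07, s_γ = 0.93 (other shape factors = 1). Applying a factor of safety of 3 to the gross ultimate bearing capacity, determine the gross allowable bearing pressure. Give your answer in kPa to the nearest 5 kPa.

q_all ≈ 205 kPa

Effective surcharge at the founding depth q = γ·D_f = 19.7 × 1.95 = 38.415 kPa.
q_ult = c·N_c·s_c + q·N_q + 0.5·γ·B·N_γ·s_γ
     = 10 × 18.9 × 1.07 + 38.415 × 9.31 + 0.5 × 19.7 × 1.2 × 5.43 × 0.93
     = 202.23 + 357.64 + 59.69 = 619.56 kPa.
q_all = q_ult / FS = 619.56 / 3 = 206.52 kPa.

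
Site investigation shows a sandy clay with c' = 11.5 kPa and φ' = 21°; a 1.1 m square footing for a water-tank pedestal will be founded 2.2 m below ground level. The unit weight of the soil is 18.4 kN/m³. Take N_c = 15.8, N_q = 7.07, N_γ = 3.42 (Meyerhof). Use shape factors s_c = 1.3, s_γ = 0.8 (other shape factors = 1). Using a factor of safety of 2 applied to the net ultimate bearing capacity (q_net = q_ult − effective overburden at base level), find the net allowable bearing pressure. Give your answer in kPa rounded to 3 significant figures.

q_all(net) ≈ 255 kPa

Overburden at base level: q = 18.4 × 2.2 = 40.48 kPa.
Cohesion term c·N_c·s_c = 11.5 × 15.8 × 1.3 = 236.21 kPa; surcharge term q·N_q = 40.48 × 7.07 = 286.19 kPa; self-weight term 0.5·γ·B·N_γ·s_γ = 0.5 × 18.4 × 1.1 × 3.42 × 0.8 = 27.688 kPa.
q_ult = 236.21 + 286.19 + 27.688 = 550.09 kPa.
Net ultimate: q_net = 550.09 − 40.48 = 509.61 kPa.
q_all(net) = 509.61 / 2 = 254.81 kPa.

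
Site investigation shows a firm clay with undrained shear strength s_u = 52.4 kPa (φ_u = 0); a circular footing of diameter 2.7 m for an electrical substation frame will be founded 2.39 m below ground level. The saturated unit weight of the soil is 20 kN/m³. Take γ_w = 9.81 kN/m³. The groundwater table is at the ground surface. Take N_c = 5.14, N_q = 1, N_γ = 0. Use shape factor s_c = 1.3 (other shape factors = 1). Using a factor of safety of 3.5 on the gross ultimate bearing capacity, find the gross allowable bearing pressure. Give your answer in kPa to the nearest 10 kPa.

q_all ≈ 110 kPa

With the water table at the surface the whole profile is submerged: γ' = 20 − 9.81 = 10.19 kN/m³, so q = γ'·D_f = 24.354 kPa.
q_ult = c·N_c·s_c + q·N_q
     = 52.4 × 5.14 × 1.3 + 24.354 × 1
     = 350.14 + 24.354 = 374.49 kPa.
q_all = 374.49 / 3.5 = 107 kPa.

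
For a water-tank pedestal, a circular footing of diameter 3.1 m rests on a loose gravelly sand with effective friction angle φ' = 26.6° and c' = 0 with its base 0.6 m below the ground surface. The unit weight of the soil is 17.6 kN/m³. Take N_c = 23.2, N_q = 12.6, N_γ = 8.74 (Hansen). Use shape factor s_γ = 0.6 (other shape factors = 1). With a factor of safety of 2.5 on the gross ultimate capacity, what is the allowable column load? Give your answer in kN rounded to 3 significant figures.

P_all ≈ 834 kN

Effective surcharge at the founding depth q = γ·D_f = 17.6 × 0.6 = 10.56 kPa.
q_ult = q·N_q + 0.5·γ·B·N_γ·s_γ
     = 10.56 × 12.6 + 0.5 × 17.6 × 3.1 × 8.74 × 0.6
     = 133.06 + 143.06 = 276.11 kPa.
Gross allowable pressure q_all = 276.11 / 2.5 = 110.44 kPa.
Footing area = 7.5477 m², so allowable column load = 110.44 × 7.5477 = 833.61 kN.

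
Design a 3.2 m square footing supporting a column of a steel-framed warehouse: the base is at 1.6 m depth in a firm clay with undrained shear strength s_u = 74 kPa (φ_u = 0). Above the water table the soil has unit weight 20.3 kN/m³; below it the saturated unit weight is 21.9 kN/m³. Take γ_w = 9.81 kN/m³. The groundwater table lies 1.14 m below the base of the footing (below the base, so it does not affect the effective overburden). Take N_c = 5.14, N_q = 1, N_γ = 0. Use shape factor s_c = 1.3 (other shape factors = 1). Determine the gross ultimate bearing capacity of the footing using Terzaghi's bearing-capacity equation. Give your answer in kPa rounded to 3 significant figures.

Effective surcharge at the founding depth q = γ·D_f = 20.3 × 1.6 = 32.48 kPa.
q_ult = c·N_c·s_c + q·N_q
     = 74 × 5.14 × 1.3 + 32.48 × 1
     = 494.47 + 32.48 = 526.95 kPa.

q_ult ≈ 527 kPa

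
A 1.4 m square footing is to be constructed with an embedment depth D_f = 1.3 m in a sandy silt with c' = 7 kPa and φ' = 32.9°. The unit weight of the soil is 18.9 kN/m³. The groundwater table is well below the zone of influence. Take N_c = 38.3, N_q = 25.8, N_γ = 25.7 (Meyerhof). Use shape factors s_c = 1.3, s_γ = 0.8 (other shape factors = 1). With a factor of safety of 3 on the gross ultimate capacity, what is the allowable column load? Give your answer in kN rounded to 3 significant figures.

Effective surcharge at the founding depth q = γ·D_f = 18.9 × 1.3 = 24.57 kPa.
q_ult = c·N_c·s_c + q·N_q + 0.5·γ·B·N_γ·s_γ
     = 7 × 38.3 × 1.3 + 24.57 × 25.8 + 0.5 × 18.9 × 1.4 × 25.7 × 0.8
     = 348.53 + 633.91 + 272.01 = 1254.4 kPa.
Gross allowable pressure q_all = 1254.4 / 3 = 418.15 kPa.
Footing area = 1.96 m², so allowable column load = 418.15 × 1.96 = 819.57 kN.

P_all ≈ 820 kN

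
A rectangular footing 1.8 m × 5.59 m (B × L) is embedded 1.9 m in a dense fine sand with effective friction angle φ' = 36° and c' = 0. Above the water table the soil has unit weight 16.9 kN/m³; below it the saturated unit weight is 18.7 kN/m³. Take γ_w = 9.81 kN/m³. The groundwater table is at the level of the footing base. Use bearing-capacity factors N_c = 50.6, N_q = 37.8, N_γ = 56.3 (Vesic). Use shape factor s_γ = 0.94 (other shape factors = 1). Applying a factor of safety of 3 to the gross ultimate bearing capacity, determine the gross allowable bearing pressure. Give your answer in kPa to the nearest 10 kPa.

q_all ≈ 550 kPa

Effective surcharge at the founding depth q = γ·D_f = 16.9 × 1.9 = 32.11 kPa.
The water table coincides with the base, so in the self-weight term γ → γ' = 8.89 kN/m³.
q_ult = q·N_q + 0.5·γ·B·N_γ·s_γ
     = 32.11 × 37.8 + 0.5 × 8.89 × 1.8 × 56.3 × 0.94
     = 1213.8 + 423.43 = 1637.2 kPa.
q_all = q_ult / FS = 1637.2 / 3 = 545.73 kPa.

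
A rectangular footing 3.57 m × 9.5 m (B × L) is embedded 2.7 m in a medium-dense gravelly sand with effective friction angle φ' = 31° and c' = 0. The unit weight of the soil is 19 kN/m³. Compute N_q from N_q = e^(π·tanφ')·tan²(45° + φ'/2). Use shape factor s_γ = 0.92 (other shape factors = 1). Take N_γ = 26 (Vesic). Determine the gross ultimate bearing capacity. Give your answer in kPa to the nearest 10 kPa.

q_ult ≈ 1870 kPa

tan31° = 0.6009, so N_q = e^(π×0.6009)·tan²(60.5°) = 6.604 × 3.124 = 20.63.
Overburden at base level: q = 19 × 2.7 = 51.3 kPa.
Surcharge term q·N_q = 51.3 × 20.631 = 1058.4 kPa; self-weight term 0.5·γ·B·N_γ·s_γ = 0.5 × 19 × 3.57 × 26 × 0.92 = 811.25 kPa.
q_ult = 1058.4 + 811.25 = 1869.6 kPa.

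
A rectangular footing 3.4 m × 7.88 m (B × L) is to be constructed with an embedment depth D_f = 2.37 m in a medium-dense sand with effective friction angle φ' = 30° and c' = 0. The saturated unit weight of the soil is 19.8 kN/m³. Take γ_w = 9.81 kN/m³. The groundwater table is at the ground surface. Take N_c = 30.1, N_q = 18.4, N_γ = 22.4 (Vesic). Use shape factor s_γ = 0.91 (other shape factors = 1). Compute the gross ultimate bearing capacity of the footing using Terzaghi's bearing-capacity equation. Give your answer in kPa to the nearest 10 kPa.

γ' = 19.8 − 9.81 = 9.99 kN/m³ (submerged throughout). q = 9.99 × 2.37 = 23.676 kPa; the same γ' applies in the ½γBN_γ term.
q·N_q = 23.676 × 18.4 = 435.64 kPa
0.5·γ·B·N_γ·s_γ = 0.5 × 9.99 × 3.4 × 22.4 × 0.91 = 346.18 kPa
q_ult = 435.64 + 346.18 = 781.83 kPa.

q_ult ≈ 780 kPa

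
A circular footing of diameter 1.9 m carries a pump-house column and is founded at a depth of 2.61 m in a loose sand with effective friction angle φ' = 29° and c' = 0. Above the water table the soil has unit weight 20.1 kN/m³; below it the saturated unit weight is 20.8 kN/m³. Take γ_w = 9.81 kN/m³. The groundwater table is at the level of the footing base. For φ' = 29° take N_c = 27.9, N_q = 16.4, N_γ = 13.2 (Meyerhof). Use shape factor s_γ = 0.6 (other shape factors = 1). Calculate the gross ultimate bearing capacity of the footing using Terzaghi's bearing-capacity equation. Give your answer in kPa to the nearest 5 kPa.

q_ult ≈ 945 kPa

Overburden at base level: q = 20.1 × 2.61 = 52.461 kPa.
Below the base the soil is submerged, so the ½γBN_γ term uses γ' = 20.8 − 9.81 = 10.99 kN/m³.
Surcharge term q·N_q = 52.461 × 16.4 = 860.36 kPa; self-weight term 0.5·γ·B·N_γ·s_γ = 0.5 × 10.99 × 1.9 × 13.2 × 0.6 = 82.689 kPa.
q_ult = 860.36 + 82.689 = 943.05 kPa.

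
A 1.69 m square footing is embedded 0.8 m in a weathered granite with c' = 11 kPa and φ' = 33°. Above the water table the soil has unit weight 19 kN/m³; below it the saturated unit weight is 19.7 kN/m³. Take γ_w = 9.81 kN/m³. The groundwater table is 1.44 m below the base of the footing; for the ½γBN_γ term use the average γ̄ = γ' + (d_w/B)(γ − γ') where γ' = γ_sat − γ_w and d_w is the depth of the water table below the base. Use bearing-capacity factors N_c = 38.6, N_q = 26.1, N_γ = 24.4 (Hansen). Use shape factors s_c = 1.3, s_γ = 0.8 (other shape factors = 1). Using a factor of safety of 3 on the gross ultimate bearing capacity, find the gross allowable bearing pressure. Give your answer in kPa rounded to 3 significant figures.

q_all ≈ 413 kPa

Overburden at base level: q = 19 × 0.8 = 15.2 kPa.
The water table is 1.44 m below the base (< B = 1.69 m), so the ½γBN_γ term uses γ̄ = γ' + (d_w/B)(γ − γ') = 9.89 + (1.44/1.69)(19 − 9.89) = 17.652 kN/m³.
Cohesion term c·N_c·s_c = 11 × 38.6 × 1.3 = 551.98 kPa; surcharge term q·N_q = 15.2 × 26.1 = 396.72 kPa; self-weight term 0.5·γ·B·N_γ·s_γ = 0.5 × 17.652 × 1.69 × 24.4 × 0.8 = 291.17 kPa.
q_ult = 551.98 + 396.72 + 291.17 = 1239.9 kPa.
q_all = 1239.9 / 3 = 413.29 kPa.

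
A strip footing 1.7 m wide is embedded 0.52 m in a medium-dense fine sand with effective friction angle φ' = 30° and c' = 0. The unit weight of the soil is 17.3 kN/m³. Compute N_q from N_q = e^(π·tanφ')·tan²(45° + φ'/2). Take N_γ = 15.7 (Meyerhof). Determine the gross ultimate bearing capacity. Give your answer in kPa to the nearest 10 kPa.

q_ult ≈ 400 kPa

tan30° = 0.5774, so N_q = e^(π×0.5774)·tan²(60°) = 6.134 × 3.0 = 18.4.
q = γ·D_f = 17.3 × 0.52 = 8.996 kPa.
q·N_q = 8.996 × 18.401 = 165.54 kPa
0.5·γ·B·N_γ = 0.5 × 17.3 × 1.7 × 15.7 = 230.87 kPa
q_ult = 165.54 + 230.87 = 396.4 kPa.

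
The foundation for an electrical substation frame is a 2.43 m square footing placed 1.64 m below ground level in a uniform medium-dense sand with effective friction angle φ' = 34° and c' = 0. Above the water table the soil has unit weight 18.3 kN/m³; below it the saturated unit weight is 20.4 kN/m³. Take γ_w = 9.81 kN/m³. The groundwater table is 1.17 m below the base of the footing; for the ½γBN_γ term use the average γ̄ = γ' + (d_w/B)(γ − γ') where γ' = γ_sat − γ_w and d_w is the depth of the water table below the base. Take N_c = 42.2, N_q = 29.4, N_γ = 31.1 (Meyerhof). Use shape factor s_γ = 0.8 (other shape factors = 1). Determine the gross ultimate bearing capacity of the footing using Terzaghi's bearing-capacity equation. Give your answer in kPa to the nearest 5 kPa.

Overburden at base level: q = 18.3 × 1.64 = 30.012 kPa.
The water table is 1.17 m below the base (< B = 2.43 m), so the ½γBN_γ term uses γ̄ = γ' + (d_w/B)(γ − γ') = 10.59 + (1.17/2.43)(18.3 − 10.59) = 14.302 kN/m³.
Surcharge term q·N_q = 30.012 × 29.4 = 882.35 kPa; self-weight term 0.5·γ·B·N_γ·s_γ = 0.5 × 14.302 × 2.43 × 31.1 × 0.8 = 432.34 kPa.
q_ult = 882.35 + 432.34 = 1314.7 kPa.

q_ult ≈ 1315 kPa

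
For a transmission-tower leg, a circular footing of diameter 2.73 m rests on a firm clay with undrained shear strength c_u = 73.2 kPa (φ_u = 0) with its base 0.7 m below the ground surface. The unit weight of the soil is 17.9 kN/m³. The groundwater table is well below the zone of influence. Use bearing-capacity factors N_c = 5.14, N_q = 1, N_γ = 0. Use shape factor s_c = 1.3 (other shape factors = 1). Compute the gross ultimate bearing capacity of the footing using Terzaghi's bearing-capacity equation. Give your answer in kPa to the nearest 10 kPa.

Overburden at base level: q = 17.9 × 0.7 = 12.53 kPa.
Cohesion term c·N_c·s_c = 73.2 × 5.14 × 1.3 = 489.12 kPa; surcharge term q·N_q = 12.53 × 1 = 12.53 kPa.
q_ult = 489.12 + 12.53 = 501.65 kPa.

q_ult ≈ 500 kPa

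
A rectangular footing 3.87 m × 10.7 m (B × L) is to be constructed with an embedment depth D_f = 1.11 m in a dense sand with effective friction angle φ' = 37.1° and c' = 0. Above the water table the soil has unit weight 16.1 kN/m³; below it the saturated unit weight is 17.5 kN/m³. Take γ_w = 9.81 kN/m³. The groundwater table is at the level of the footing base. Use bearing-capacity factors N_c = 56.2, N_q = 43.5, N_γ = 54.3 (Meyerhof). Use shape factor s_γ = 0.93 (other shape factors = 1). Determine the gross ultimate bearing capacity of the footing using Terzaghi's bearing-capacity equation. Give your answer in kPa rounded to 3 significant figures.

q_ult ≈ 1530 kPa

q = γ·D_f = 16.1 × 1.11 = 17.871 kPa.
For the ½γBN_γ term take γ' = 17.5 − 9.81 = 7.69 kN/m³ (soil below base is submerged).
q·N_q = 17.871 × 43.5 = 777.39 kPa
0.5·γ·B·N_γ·s_γ = 0.5 × 7.69 × 3.87 × 54.3 × 0.93 = 751.43 kPa
q_ult = 777.39 + 751.43 = 1528.8 kPa.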